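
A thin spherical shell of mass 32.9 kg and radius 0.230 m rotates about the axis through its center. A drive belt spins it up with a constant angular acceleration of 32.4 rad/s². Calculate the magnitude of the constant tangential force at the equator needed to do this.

I = (2/3)MR² = (2/3)(32.9)(0.230)² = 1.160 kg·m².
The required torque is τ = Iα = (1.160)(32.40) = 37.59 N·m.
A tangential force at the equator gives τ = FR, so F = τ/R = 37.59/0.230 = 163.4 N.

F ≈ 163 N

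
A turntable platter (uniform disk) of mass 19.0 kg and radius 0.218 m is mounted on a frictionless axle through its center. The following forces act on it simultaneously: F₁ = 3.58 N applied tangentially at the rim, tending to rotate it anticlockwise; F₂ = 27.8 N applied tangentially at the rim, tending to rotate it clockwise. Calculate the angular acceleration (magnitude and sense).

I = ½MR² = (1/2)(19.0)(0.218)² = 0.4515 kg·m².
Taking anticlockwise as positive: τ₁ = +(3.58)(0.218) = +0.7804 N·m; τ₂ = −(27.8)(0.218) = −6.060 N·m.
Net torque τ = -5.280 N·m.
α = τ/I = -5.280/0.4515 = -11.69 rad/s².

α ≈ 11.7 rad/s², clockwise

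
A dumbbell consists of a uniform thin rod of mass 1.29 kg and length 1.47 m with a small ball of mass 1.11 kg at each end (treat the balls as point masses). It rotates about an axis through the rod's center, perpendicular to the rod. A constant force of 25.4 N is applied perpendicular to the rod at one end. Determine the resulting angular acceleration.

α ≈ 13.0 rad/s²

I_rod = (1/12)ML² = (1/12)(1.29)(1.47)² = 0.2323 kg·m².
I_balls = 2·m·(L/2)² = 2(1.11)(0.7350)² = 1.199 kg·m².
Total I = 1.432 kg·m².
τ = F·(L/2) = (25.4)(0.735) = 18.67 N·m.
α = τ/I = 18.67/1.432 = 13.04 rad/s².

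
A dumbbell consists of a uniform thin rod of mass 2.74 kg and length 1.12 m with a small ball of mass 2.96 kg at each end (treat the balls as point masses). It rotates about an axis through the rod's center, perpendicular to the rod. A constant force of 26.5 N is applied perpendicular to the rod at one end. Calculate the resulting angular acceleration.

α ≈ 6.93 rad/s²

I_rod = (1/12)ML² = (1/12)(2.74)(1.12)² = 0.2864 kg·m².
I_balls = 2·m·(L/2)² = 2(2.96)(0.5600)² = 1.857 kg·m².
Total I = 2.143 kg·m².
τ = F·(L/2) = (26.5)(0.560) = 14.84 N·m.
α = τ/I = 14.84/2.143 = 6.925 rad/s².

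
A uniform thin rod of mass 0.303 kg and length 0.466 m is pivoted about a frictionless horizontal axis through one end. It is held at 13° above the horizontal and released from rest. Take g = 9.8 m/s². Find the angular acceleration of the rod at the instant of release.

About the pivot, I = (1/3)ML² = (1/3)(0.303)(0.466)² = 0.02193 kg·m².
The weight acts at the center, a distance L/2 = 0.2330 m from the pivot; τ = Mg(L/2) cos 13° = 0.6741 N·m.
α = τ/I = 0.6741/0.02193 = 30.74 rad/s².

α ≈ 30.7 rad/s²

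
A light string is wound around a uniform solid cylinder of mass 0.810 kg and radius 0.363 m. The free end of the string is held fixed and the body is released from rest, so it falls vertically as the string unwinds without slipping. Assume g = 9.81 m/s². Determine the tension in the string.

Translation: Mg − T = Ma. Rotation about the center: TR = Iα with I = ½MR².
With a = αR: T = (I/R²)a = (1/2)M a, so Mg = (1 + 0.5000)Ma.
a = g/(1 + 0.5000) = 9.81/1.500 = 6.540 m/s².
T = 0.5000·M·a = (0.5000)(0.810)(6.540) = 2.649 N.

T ≈ 2.65 N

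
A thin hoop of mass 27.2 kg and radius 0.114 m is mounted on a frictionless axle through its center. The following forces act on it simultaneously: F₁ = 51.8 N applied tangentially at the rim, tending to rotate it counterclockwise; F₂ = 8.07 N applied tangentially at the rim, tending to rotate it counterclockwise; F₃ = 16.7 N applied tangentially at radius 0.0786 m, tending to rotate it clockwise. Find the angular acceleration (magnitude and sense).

I = MR² = (27.2)(0.114)² = 0.3535 kg·m².
Taking counterclockwise as positive: τ₁ = +(51.8)(0.114) = +5.905 N·m; τ₂ = +(8.07)(0.114) = +0.9200 N·m; τ₃ = −(16.7)(0.0786) = −1.313 N·m.
Net torque τ = 5.513 N·m.
α = τ/I = 5.513/0.3535 = 15.59 rad/s².

α ≈ 15.6 rad/s², counterclockwise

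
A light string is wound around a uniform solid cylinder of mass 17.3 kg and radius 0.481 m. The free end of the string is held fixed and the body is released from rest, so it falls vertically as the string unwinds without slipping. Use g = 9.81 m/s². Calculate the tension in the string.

Translation: Mg − T = Ma. Rotation about the center: TR = Iα with I = ½MR².
With a = αR: T = (I/R²)a = (1/2)M a, so Mg = (1 + 0.5000)Ma.
a = g/(1 + 0.5000) = 9.81/1.500 = 6.540 m/s².
T = 0.5000·M·a = (0.5000)(17.3)(6.540) = 56.57 N.

T ≈ 56.6 N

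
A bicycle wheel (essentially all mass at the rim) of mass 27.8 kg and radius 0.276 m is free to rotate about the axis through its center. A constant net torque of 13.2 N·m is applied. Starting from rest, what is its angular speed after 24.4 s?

I = MR² = (27.8)(0.276)² = 2.118 kg·m².
α = τ/I = 13.2/2.118 = 6.233 rad/s².
ω = ω₀ + αt = 0 + (6.233)(24.4) = 152.1 rad/s.

ω ≈ 152 rad/s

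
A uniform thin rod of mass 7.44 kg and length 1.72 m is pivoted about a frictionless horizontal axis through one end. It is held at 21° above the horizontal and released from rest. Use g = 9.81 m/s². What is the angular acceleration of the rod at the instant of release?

α ≈ 7.99 rad/s²

About the pivot, I = (1/3)ML² = (1/3)(7.44)(1.72)² = 7.337 kg·m².
The weight acts at the center, a distance L/2 = 0.8600 m from the pivot; τ = Mg(L/2) cos 21° = 58.60 N·m.
α = τ/I = 58.60/7.337 = 7.987 rad/s².
(Equivalently α = (3g/(2L)) cos 21° = 7.987 rad/s².)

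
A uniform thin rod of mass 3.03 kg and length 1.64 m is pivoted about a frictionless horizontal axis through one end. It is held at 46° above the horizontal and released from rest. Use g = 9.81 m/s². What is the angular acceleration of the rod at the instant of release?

α ≈ 6.23 rad/s²

About the pivot, I = (1/3)ML² = (1/3)(3.03)(1.64)² = 2.716 kg·m².
The weight acts at the center, a distance L/2 = 0.8200 m from the pivot; τ = Mg(L/2) cos 46° = 16.93 N·m.
α = τ/I = 16.93/2.716 = 6.233 rad/s².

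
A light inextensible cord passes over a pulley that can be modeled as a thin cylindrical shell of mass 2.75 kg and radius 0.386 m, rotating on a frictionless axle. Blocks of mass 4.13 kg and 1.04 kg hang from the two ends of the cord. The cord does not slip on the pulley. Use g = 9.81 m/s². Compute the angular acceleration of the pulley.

I = MR² = (2.75)(0.386)² = 0.4097 kg·m².
Heavier block: m₁g − T₁ = m₁a. Lighter block: T₂ − m₂g = m₂a.
Pulley: (T₁ − T₂)R = Iα = I(a/R), so T₁ − T₂ = (I/R²)a = 1·M_p a = 2.750·a.
Adding the three: (m₁ − m₂)g = (m₁ + m₂ + 2.750)a, so a = (4.13 − 1.04)(9.81)/(4.13 + 1.04 + 2.750) = 3.827 m/s².
α = a/R = 3.827/0.386 = 9.916 rad/s².

α ≈ 9.92 rad/s²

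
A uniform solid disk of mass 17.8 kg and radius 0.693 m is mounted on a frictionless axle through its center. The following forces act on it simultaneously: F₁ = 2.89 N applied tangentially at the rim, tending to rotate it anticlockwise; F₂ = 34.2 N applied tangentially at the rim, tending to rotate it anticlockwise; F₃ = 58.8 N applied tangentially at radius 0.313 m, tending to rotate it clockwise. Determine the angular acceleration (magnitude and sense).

I = ½MR² = (1/2)(17.8)(0.693)² = 4.274 kg·m².
Taking anticlockwise as positive: τ₁ = +(2.89)(0.693) = +2.003 N·m; τ₂ = +(34.2)(0.693) = +23.70 N·m; τ₃ = −(58.8)(0.313) = −18.40 N·m.
Net torque τ = 7.299 N·m.
α = τ/I = 7.299/4.274 = 1.708 rad/s².

α ≈ 1.71 rad/s², anticlockwise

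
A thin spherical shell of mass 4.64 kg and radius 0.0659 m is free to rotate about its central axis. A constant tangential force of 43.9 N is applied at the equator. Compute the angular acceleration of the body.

α ≈ 215 rad/s²

I = (2/3)MR² = (2/3)(4.64)(0.0659)² = 0.01343 kg·m².
τ = F R = (43.9)(0.0659) = 2.893 N·m.
From τ = Iα: α = 2.893/0.01343 = 215.4 rad/s².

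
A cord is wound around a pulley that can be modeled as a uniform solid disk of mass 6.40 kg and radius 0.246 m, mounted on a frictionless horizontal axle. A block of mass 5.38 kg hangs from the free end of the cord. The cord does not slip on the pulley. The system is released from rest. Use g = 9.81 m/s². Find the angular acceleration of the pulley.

I = ½MR² = (1/2)(6.40)(0.246)² = 0.1937 kg·m².
Block: mg − T = ma. Pulley: TR = Iα. No-slip: a = αR, so T = (I/R²)a = 3.200·a.
Then mg = (m + 3.200)a, so a = (5.38)(9.81)/(5.38 + 3.200) = 6.151 m/s².
α = a/R = 6.151/0.246 = 25.01 rad/s².

α ≈ 25.0 rad/s²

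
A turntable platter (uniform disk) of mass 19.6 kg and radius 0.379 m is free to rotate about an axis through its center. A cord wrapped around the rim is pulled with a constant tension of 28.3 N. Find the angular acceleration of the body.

α ≈ 7.62 rad/s²

I = ½MR² = (1/2)(19.6)(0.379)² = 1.408 kg·m².
τ = F R = (28.3)(0.379) = 10.73 N·m.
Newton's second law for rotation, τ = Iα, gives α = τ/I = 10.73/1.408 = 7.619 rad/s².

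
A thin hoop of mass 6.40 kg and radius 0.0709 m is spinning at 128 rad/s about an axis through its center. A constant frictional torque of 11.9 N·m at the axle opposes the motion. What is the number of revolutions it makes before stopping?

≈ 3.52 revolutions

I = MR² = (6.40)(0.0709)² = 0.03217 kg·m².
The net torque has magnitude 11.9 N·m, opposing ω.
|α| = τ/I = 11.90/0.03217 = 369.9 rad/s² (deceleration).
ω² = ω₀² − 2|α|θ with ω = 0 ⇒ θ = ω₀²/(2|α|) = 22.15 rad = 3.525 rev.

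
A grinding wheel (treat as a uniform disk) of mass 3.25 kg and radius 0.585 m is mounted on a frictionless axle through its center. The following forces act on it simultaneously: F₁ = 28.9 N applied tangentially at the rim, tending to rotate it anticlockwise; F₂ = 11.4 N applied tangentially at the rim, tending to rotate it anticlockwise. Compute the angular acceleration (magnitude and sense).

α ≈ 42.4 rad/s², anticlockwise

I = ½MR² = (1/2)(3.25)(0.585)² = 0.5561 kg·m².
Taking anticlockwise as positive: τ₁ = +(28.9)(0.585) = +16.91 N·m; τ₂ = +(11.4)(0.585) = +6.669 N·m.
Net torque τ = 23.58 N·m.
α = τ/I = 23.58/0.5561 = 42.39 rad/s².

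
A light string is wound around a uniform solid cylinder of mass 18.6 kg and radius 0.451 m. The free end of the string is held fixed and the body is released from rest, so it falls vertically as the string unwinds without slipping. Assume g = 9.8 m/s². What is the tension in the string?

T ≈ 60.8 N

Translation: Mg − T = Ma. Rotation about the center: TR = Iα with I = ½MR².
With a = αR: T = (I/R²)a = (1/2)M a, so Mg = (1 + 0.5000)Ma.
a = g/(1 + 0.5000) = 9.8/1.500 = 6.533 m/s².
T = 0.5000·M·a = (0.5000)(18.6)(6.533) = 60.76 N.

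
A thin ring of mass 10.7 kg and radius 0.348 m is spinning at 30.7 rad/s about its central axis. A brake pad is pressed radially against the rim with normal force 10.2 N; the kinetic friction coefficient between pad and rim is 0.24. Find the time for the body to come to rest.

t ≈ 46.7 s

I = MR² = (10.7)(0.348)² = 1.296 kg·m².
Friction force f = μN = (0.24)(10.2) = 2.448 N at the rim; torque magnitude τ = fR = 0.8519 N·m, opposing ω.
|α| = τ/I = 0.8519/1.296 = 0.6574 rad/s² (deceleration).
0 = ω₀ − |α|t ⇒ t = ω₀/|α| = 30.7/0.6574 = 46.70 s.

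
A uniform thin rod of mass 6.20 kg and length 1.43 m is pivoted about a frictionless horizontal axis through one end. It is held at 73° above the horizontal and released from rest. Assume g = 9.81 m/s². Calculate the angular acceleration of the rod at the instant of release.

α ≈ 3.01 rad/s²

About the pivot, I = (1/3)ML² = (1/3)(6.20)(1.43)² = 4.226 kg·m².
The weight acts at the center, a distance L/2 = 0.7150 m from the pivot; τ = Mg(L/2) cos 73° = 12.71 N·m.
α = τ/I = 12.71/4.226 = 3.009 rad/s².
(Equivalently α = (3g/(2L)) cos 73° = 3.009 rad/s².)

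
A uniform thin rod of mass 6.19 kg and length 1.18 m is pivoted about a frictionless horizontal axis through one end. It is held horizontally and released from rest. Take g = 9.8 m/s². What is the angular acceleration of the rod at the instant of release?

About the pivot, I = (1/3)ML² = (1/3)(6.19)(1.18)² = 2.873 kg·m².
The weight acts at the center, a distance L/2 = 0.5900 m from the pivot; τ = Mg(L/2) = 35.79 N·m.
α = τ/I = 35.79/2.873 = 12.46 rad/s².
(Equivalently α = (3g/(2L)) = 12.46 rad/s².)

α ≈ 12.5 rad/s²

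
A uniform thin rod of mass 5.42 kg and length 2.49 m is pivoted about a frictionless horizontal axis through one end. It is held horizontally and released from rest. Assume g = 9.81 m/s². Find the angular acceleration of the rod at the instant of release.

About the pivot, I = (1/3)ML² = (1/3)(5.42)(2.49)² = 11.20 kg·m².
The weight acts at the center, a distance L/2 = 1.245 m from the pivot; τ = Mg(L/2) = 66.20 N·m.
α = τ/I = 66.20/11.20 = 5.910 rad/s².
(Equivalently α = (3g/(2L)) = 5.910 rad/s².)

α ≈ 5.91 rad/s²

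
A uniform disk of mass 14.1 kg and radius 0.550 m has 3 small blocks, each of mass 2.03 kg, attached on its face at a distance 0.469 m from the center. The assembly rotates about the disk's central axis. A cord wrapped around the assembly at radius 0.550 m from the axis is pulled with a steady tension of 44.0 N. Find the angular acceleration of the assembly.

α ≈ 6.97 rad/s²

I_disk = ½MR² = ½(14.1)(0.550)² = 2.133 kg·m².
I_blocks = 3·m·r² = 3(2.03)(0.469)² = 1.340 kg·m².
Total I = 3.472 kg·m².
τ = F r = (44.0)(0.550) = 24.20 N·m.
α = τ/I = 24.20/3.472 = 6.970 rad/s².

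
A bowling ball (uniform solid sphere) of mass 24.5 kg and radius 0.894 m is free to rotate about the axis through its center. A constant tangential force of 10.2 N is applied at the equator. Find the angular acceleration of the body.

α ≈ 1.16 rad/s²

I = (2/5)MR² = (2/5)(24.5)(0.894)² = 7.833 kg·m².
τ = F R = (10.2)(0.894) = 9.119 N·m.
Newton's second law for rotation, τ = Iα, gives α = τ/I = 9.119/7.833 = 1.164 rad/s².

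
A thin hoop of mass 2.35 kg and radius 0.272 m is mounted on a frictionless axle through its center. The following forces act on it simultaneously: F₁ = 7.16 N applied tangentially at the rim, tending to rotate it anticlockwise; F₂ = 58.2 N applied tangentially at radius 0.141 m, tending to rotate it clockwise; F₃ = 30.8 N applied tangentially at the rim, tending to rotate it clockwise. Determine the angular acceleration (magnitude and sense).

α ≈ 84.2 rad/s², clockwise

I = MR² = (2.35)(0.272)² = 0.1739 kg·m².
Taking anticlockwise as positive: τ₁ = +(7.16)(0.272) = +1.948 N·m; τ₂ = −(58.2)(0.141) = −8.206 N·m; τ₃ = −(30.8)(0.272) = −8.378 N·m.
Net torque τ = -14.64 N·m.
α = τ/I = -14.64/0.1739 = -84.18 rad/s².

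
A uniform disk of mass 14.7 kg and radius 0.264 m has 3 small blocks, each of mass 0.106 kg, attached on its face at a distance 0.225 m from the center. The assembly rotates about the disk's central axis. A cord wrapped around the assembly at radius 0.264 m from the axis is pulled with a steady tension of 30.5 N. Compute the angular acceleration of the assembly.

α ≈ 15.2 rad/s²

I_disk = ½MR² = ½(14.7)(0.264)² = 0.5123 kg·m².
I_blocks = 3·m·r² = 3(0.106)(0.225)² = 0.01610 kg·m².
Total I = 0.5284 kg·m².
τ = F r = (30.5)(0.264) = 8.052 N·m.
α = τ/I = 8.052/0.5284 = 15.24 rad/s².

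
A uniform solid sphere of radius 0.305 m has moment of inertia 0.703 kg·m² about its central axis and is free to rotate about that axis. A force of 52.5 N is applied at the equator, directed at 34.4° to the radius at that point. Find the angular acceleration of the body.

α ≈ 12.9 rad/s²

Only the tangential component produces torque: τ = F R sinθ = (52.5)(0.305) sin 34.4° = 9.047 N·m.
From τ = Iα: α = 9.047/0.7030 = 12.87 rad/s².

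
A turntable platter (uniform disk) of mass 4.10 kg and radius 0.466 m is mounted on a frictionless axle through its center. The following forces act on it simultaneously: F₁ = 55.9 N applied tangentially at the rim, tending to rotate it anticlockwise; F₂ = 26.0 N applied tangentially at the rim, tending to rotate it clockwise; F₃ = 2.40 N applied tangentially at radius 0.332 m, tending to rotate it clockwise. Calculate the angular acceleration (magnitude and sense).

I = ½MR² = (1/2)(4.10)(0.466)² = 0.4452 kg·m².
Taking anticlockwise as positive: τ₁ = +(55.9)(0.466) = +26.05 N·m; τ₂ = −(26.0)(0.466) = −12.12 N·m; τ₃ = −(2.40)(0.332) = −0.7968 N·m.
Net torque τ = 13.14 N·m.
α = τ/I = 13.14/0.4452 = 29.51 rad/s².

α ≈ 29.5 rad/s², anticlockwise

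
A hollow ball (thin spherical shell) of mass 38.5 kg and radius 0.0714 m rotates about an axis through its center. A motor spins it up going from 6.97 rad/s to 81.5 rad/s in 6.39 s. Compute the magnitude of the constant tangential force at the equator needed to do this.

F ≈ 21.4 N

I = (2/3)MR² = (2/3)(38.5)(0.0714)² = 0.1308 kg·m².
α = Δω/Δt = (81.5 − 6.97)/6.39 = 11.66 rad/s².
The required torque is τ = Iα = (0.1308)(11.66) = 1.526 N·m.
A tangential force at the equator gives τ = FR, so F = τ/R = 1.526/0.0714 = 21.37 N.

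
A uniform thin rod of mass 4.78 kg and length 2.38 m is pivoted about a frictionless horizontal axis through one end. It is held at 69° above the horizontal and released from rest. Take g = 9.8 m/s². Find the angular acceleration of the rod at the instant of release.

α ≈ 2.21 rad/s²

About the pivot, I = (1/3)ML² = (1/3)(4.78)(2.38)² = 9.025 kg·m².
The weight acts at the center, a distance L/2 = 1.190 m from the pivot; τ = Mg(L/2) cos 69° = 19.98 N·m.
α = τ/I = 19.98/9.025 = 2.213 rad/s².
(Equivalently α = (3g/(2L)) cos 69° = 2.213 rad/s².)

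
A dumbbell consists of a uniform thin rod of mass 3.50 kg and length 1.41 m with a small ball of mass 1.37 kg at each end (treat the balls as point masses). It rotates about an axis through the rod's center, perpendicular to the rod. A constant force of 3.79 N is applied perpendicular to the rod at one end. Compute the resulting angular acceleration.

I_rod = (1/12)ML² = (1/12)(3.50)(1.41)² = 0.5799 kg·m².
I_balls = 2·m·(L/2)² = 2(1.37)(0.7050)² = 1.362 kg·m².
Total I = 1.942 kg·m².
τ = F·(L/2) = (3.79)(0.705) = 2.672 N·m.
α = τ/I = 2.672/1.942 = 1.376 rad/s².

α ≈ 1.38 rad/s²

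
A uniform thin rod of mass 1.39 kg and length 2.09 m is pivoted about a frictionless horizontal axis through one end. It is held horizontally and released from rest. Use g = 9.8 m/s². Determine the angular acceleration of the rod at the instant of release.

About the pivot, I = (1/3)ML² = (1/3)(1.39)(2.09)² = 2.024 kg·m².
The weight acts at the center, a distance L/2 = 1.045 m from the pivot; τ = Mg(L/2) = 14.23 N·m.
α = τ/I = 14.23/2.024 = 7.033 rad/s².

α ≈ 7.03 rad/s²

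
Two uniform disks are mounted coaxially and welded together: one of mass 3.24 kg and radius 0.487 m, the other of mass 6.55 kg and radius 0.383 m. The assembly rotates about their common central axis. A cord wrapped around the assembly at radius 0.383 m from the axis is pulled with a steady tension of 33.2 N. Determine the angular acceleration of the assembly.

I = ½M₁R₁² + ½M₂R₂² = ½(3.24)(0.487)² + ½(6.55)(0.383)² = 0.8646 kg·m².
τ = F r = (33.2)(0.383) = 12.72 N·m.
α = τ/I = 12.72/0.8646 = 14.71 rad/s².

α ≈ 14.7 rad/s²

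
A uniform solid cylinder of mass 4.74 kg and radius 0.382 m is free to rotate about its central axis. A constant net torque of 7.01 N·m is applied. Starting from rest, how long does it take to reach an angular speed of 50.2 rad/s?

t ≈ 2.48 s

I = ½MR² = (1/2)(4.74)(0.382)² = 0.3458 kg·m².
α = τ/I = 7.01/0.3458 = 20.27 rad/s².
ω = αt ⇒ t = ω/α = 50.2/20.27 = 2.477 s.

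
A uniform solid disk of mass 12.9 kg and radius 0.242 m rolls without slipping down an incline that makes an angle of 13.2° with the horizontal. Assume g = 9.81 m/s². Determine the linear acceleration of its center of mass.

Translation along the incline: Mg sinθ − f = Ma.
Rotation about the center: fR = Iα with I = ½MR². No-slip gives a = αR, so f = (I/R²)a = (1/2)M a.
Substituting: Mg sinθ = (1 + 0.5000)Ma, so a = g sinθ/(1 + 0.5000) = (9.81) sin 13.2° / 1.500 = 1.493 m/s².

a ≈ 1.49 m/s²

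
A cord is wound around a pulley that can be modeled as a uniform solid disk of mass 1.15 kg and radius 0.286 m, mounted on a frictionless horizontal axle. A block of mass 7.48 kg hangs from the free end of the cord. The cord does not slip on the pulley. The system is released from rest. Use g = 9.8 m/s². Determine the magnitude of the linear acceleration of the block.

a ≈ 9.10 m/s²

I = ½MR² = (1/2)(1.15)(0.286)² = 0.04703 kg·m².
Block: mg − T = ma. Pulley: TR = Iα. No-slip: a = αR, so T = (I/R²)a = 0.5750·a.
Then mg = (m + 0.5750)a, so a = (7.48)(9.8)/(7.48 + 0.5750) = 9.100 m/s².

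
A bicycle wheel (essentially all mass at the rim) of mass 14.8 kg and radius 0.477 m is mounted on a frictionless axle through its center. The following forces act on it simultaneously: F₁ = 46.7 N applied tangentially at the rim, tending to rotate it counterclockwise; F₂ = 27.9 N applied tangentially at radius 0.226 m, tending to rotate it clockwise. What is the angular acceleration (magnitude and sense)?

α ≈ 4.74 rad/s², counterclockwise

I = MR² = (14.8)(0.477)² = 3.367 kg·m².
Taking counterclockwise as positive: τ₁ = +(46.7)(0.477) = +22.28 N·m; τ₂ = −(27.9)(0.226) = −6.305 N·m.
Net torque τ = 15.97 N·m.
α = τ/I = 15.97/3.367 = 4.743 rad/s².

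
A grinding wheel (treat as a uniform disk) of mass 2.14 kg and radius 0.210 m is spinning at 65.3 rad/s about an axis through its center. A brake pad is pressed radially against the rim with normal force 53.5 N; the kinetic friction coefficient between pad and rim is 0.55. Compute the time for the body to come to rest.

t ≈ 0.499 s

I = ½MR² = (1/2)(2.14)(0.210)² = 0.04719 kg·m².
Friction force f = μN = (0.55)(53.5) = 29.43 N at the rim; torque magnitude τ = fR = 6.179 N·m, opposing ω.
|α| = τ/I = 6.179/0.04719 = 131.0 rad/s² (deceleration).
0 = ω₀ − |α|t ⇒ t = ω₀/|α| = 65.3/131.0 = 0.4987 s.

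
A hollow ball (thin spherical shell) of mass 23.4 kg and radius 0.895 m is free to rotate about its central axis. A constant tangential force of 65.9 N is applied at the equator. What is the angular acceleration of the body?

α ≈ 4.72 rad/s²

I = (2/3)MR² = (2/3)(23.4)(0.895)² = 12.50 kg·m².
τ = F R = (65.9)(0.895) = 58.98 N·m.
From τ = Iα: α = 58.98/12.50 = 4.720 rad/s².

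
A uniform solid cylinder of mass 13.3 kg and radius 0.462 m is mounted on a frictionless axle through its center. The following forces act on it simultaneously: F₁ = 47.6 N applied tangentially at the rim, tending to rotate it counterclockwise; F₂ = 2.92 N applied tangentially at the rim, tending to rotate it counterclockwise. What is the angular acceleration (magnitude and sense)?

α ≈ 16.4 rad/s², counterclockwise

I = ½MR² = (1/2)(13.3)(0.462)² = 1.419 kg·m².
Taking counterclockwise as positive: τ₁ = +(47.6)(0.462) = +21.99 N·m; τ₂ = +(2.92)(0.462) = +1.349 N·m.
Net torque τ = 23.34 N·m.
α = τ/I = 23.34/1.419 = 16.44 rad/s².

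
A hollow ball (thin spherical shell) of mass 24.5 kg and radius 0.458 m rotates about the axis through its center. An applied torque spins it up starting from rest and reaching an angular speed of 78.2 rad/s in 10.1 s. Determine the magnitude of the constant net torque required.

I = (2/3)MR² = (2/3)(24.5)(0.458)² = 3.426 kg·m².
α = Δω/Δt = (78.2 − 0)/10.1 = 7.743 rad/s².
τ = Iα = (3.426)(7.743) = 26.53 N·m.

τ ≈ 26.5 N·m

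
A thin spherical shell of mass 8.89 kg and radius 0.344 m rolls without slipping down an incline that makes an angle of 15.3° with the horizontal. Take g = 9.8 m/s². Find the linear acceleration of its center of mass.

Translation along the incline: Mg sinθ − f = Ma.
Rotation about the center: fR = Iα with I = (2/3)MR². No-slip gives a = αR, so f = (I/R²)a = (2/3)M a.
Substituting: Mg sinθ = (1 + 0.6667)Ma, so a = g sinθ/(1 + 0.6667) = (9.8) sin 15.3° / 1.667 = 1.552 m/s².

a ≈ 1.55 m/s²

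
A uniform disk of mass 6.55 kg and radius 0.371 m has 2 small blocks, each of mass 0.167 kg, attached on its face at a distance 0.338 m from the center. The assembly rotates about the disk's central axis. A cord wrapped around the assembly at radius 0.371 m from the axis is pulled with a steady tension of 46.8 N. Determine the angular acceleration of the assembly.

I_disk = ½MR² = ½(6.55)(0.371)² = 0.4508 kg·m².
I_blocks = 2·m·r² = 2(0.167)(0.338)² = 0.03816 kg·m².
Total I = 0.4889 kg·m².
τ = F r = (46.8)(0.371) = 17.36 N·m.
α = τ/I = 17.36/0.4889 = 35.51 rad/s².

α ≈ 35.5 rad/s²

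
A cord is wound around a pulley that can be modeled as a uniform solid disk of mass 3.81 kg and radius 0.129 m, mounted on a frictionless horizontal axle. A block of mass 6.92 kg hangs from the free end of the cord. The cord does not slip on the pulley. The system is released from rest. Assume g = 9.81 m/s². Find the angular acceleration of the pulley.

α ≈ 59.6 rad/s²

I = ½MR² = (1/2)(3.81)(0.129)² = 0.03170 kg·m².
Block: mg − T = ma. Pulley: TR = Iα. No-slip: a = αR, so T = (I/R²)a = 1.905·a.
Then mg = (m + 1.905)a, so a = (6.92)(9.81)/(6.92 + 1.905) = 7.692 m/s².
α = a/R = 7.692/0.129 = 59.63 rad/s².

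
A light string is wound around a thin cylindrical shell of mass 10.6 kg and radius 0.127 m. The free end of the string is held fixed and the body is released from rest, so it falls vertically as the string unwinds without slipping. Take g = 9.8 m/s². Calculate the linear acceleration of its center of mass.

a ≈ 4.90 m/s²

Translation: Mg − T = Ma. Rotation about the center: TR = Iα with I = MR².
With a = αR: T = (I/R²)a = M a, so Mg = (1 + 1.000)Ma.
a = g/(1 + 1.000) = 9.8/2.000 = 4.900 m/s².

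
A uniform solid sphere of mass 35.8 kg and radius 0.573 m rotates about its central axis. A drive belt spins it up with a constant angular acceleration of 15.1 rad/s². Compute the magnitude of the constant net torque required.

I = (2/5)MR² = (2/5)(35.8)(0.573)² = 4.702 kg·m².
τ = Iα = (4.702)(15.10) = 71.00 N·m.

τ ≈ 71.0 N·m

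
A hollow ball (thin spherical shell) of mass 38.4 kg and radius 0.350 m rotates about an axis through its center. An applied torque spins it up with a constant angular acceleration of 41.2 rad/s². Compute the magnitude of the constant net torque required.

I = (2/3)MR² = (2/3)(38.4)(0.350)² = 3.136 kg·m².
τ = Iα = (3.136)(41.20) = 129.2 N·m.

τ ≈ 129 N·m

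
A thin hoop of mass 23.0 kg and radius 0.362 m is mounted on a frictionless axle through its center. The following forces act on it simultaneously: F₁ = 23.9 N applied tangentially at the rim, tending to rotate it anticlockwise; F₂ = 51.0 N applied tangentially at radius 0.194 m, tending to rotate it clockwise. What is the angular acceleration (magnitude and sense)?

I = MR² = (23.0)(0.362)² = 3.014 kg·m².
Taking anticlockwise as positive: τ₁ = +(23.9)(0.362) = +8.652 N·m; τ₂ = −(51.0)(0.194) = −9.894 N·m.
Net torque τ = -1.242 N·m.
α = τ/I = -1.242/3.014 = -0.4121 rad/s².

α ≈ 0.412 rad/s², clockwise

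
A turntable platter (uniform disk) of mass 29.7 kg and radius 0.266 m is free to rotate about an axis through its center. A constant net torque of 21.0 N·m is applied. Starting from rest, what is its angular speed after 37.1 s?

I = ½MR² = (1/2)(29.7)(0.266)² = 1.051 kg·m².
α = τ/I = 21.0/1.051 = 19.99 rad/s².
ω = ω₀ + αt = 0 + (19.99)(37.1) = 741.5 rad/s.

ω ≈ 741 rad/s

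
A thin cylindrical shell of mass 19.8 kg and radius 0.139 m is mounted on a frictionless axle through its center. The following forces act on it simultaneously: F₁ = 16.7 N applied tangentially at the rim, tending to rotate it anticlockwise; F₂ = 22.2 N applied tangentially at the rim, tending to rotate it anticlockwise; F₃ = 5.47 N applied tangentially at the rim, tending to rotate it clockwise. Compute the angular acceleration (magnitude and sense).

I = MR² = (19.8)(0.139)² = 0.3826 kg·m².
Taking anticlockwise as positive: τ₁ = +(16.7)(0.139) = +2.321 N·m; τ₂ = +(22.2)(0.139) = +3.086 N·m; τ₃ = −(5.47)(0.139) = −0.7603 N·m.
Net torque τ = 4.647 N·m.
α = τ/I = 4.647/0.3826 = 12.15 rad/s².

α ≈ 12.1 rad/s², anticlockwise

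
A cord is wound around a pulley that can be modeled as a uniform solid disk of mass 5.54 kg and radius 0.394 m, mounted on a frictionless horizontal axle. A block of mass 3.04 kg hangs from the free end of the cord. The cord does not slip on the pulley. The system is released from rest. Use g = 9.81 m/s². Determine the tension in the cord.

I = ½MR² = (1/2)(5.54)(0.394)² = 0.4300 kg·m².
Block: mg − T = ma. Pulley: TR = Iα. No-slip: a = αR, so T = (I/R²)a = 2.770·a.
Then mg = (m + 2.770)a, so a = (3.04)(9.81)/(3.04 + 2.770) = 5.133 m/s².
T = 2.770·a = 14.22 N.

T ≈ 14.2 N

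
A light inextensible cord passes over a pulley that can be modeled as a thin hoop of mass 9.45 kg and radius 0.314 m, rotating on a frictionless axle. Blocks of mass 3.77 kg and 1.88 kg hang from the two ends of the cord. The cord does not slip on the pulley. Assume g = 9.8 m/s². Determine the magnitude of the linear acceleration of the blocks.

I = MR² = (9.45)(0.314)² = 0.9317 kg·m².
Heavier block: m₁g − T₁ = m₁a. Lighter block: T₂ − m₂g = m₂a.
Pulley: (T₁ − T₂)R = Iα = I(a/R), so T₁ − T₂ = (I/R²)a = 1·M_p a = 9.450·a.
Adding the three: (m₁ − m₂)g = (m₁ + m₂ + 9.450)a, so a = (3.77 − 1.88)(9.8)/(3.77 + 1.88 + 9.450) = 1.227 m/s².

a ≈ 1.23 m/s²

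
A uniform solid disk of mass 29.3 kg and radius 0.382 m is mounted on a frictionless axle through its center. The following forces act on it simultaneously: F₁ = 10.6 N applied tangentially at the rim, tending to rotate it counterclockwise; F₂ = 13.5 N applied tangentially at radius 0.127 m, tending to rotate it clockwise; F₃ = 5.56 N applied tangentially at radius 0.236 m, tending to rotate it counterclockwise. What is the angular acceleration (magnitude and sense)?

α ≈ 1.71 rad/s², counterclockwise

I = ½MR² = (1/2)(29.3)(0.382)² = 2.138 kg·m².
Taking counterclockwise as positive: τ₁ = +(10.6)(0.382) = +4.049 N·m; τ₂ = −(13.5)(0.127) = −1.715 N·m; τ₃ = +(5.56)(0.236) = +1.312 N·m.
Net torque τ = 3.647 N·m.
α = τ/I = 3.647/2.138 = 1.706 rad/s².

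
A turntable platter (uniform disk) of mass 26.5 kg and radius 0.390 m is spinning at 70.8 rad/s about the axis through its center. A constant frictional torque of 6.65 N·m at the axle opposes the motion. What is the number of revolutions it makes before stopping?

I = ½MR² = (1/2)(26.5)(0.390)² = 2.015 kg·m².
The net torque has magnitude 6.65 N·m, opposing ω.
|α| = τ/I = 6.650/2.015 = 3.300 rad/s² (deceleration).
ω² = ω₀² − 2|α|θ with ω = 0 ⇒ θ = ω₀²/(2|α|) = 759.6 rad = 120.9 rev.

≈ 121 revolutions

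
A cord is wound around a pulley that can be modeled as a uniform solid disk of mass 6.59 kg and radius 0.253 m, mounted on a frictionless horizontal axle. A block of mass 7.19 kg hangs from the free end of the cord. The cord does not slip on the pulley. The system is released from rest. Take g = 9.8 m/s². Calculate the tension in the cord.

T ≈ 22.1 N

I = ½MR² = (1/2)(6.59)(0.253)² = 0.2109 kg·m².
Block: mg − T = ma. Pulley: TR = Iα. No-slip: a = αR, so T = (I/R²)a = 3.295·a.
Then mg = (m + 3.295)a, so a = (7.19)(9.8)/(7.19 + 3.295) = 6.720 m/s².
T = 3.295·a = 22.14 N.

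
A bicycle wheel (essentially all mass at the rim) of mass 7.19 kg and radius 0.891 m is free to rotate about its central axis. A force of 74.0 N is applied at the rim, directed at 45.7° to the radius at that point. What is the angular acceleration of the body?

α ≈ 8.27 rad/s²

I = MR² = (7.19)(0.891)² = 5.708 kg·m².
Only the tangential component produces torque: τ = F R sinθ = (74.0)(0.891) sin 45.7° = 47.19 N·m.
From τ = Iα: α = 47.19/5.708 = 8.267 rad/s².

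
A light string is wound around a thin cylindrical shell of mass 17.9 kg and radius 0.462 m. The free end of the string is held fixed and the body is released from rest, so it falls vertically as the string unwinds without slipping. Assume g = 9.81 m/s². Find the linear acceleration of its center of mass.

a ≈ 4.91 m/s²

Translation: Mg − T = Ma. Rotation about the center: TR = Iα with I = MR².
With a = αR: T = (I/R²)a = M a, so Mg = (1 + 1.000)Ma.
a = g/(1 + 1.000) = 9.81/2.000 = 4.905 m/s².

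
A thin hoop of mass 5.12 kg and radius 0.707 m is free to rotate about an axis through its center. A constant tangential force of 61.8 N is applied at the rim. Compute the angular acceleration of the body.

I = MR² = (5.12)(0.707)² = 2.559 kg·m².
τ = F R = (61.8)(0.707) = 43.69 N·m.
From τ = Iα: α = 43.69/2.559 = 17.07 rad/s².

α ≈ 17.1 rad/s²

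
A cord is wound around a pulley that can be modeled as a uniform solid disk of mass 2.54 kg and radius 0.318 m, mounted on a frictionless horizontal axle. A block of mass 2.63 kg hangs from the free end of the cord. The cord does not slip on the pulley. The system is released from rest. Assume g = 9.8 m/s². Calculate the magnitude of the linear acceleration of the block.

a ≈ 6.61 m/s²

I = ½MR² = (1/2)(2.54)(0.318)² = 0.1284 kg·m².
Block: mg − T = ma. Pulley: TR = Iα. No-slip: a = αR, so T = (I/R²)a = 1.270·a.
Then mg = (m + 1.270)a, so a = (2.63)(9.8)/(2.63 + 1.270) = 6.609 m/s².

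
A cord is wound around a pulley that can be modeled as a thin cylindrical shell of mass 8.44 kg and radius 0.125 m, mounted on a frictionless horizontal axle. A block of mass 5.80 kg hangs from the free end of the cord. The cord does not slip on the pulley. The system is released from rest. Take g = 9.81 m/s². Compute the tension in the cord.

I = MR² = (8.44)(0.125)² = 0.1319 kg·m².
Block: mg − T = ma. Pulley: TR = Iα. No-slip: a = αR, so T = (I/R²)a = 8.440·a.
Then mg = (m + 8.440)a, so a = (5.80)(9.81)/(5.80 + 8.440) = 3.996 m/s².
T = 8.440·a = 33.72 N.

T ≈ 33.7 N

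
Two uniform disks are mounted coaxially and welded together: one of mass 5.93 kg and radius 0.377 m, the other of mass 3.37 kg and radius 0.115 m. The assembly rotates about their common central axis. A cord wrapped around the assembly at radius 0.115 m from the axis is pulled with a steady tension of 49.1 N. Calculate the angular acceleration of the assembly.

I = ½M₁R₁² + ½M₂R₂² = ½(5.93)(0.377)² + ½(3.37)(0.115)² = 0.4437 kg·m².
τ = F r = (49.1)(0.115) = 5.647 N·m.
α = τ/I = 5.647/0.4437 = 12.73 rad/s².

α ≈ 12.7 rad/s²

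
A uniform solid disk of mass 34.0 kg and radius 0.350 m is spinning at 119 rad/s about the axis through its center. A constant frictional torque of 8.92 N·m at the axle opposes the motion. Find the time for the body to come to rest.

I = ½MR² = (1/2)(34.0)(0.350)² = 2.082 kg·m².
The net torque has magnitude 8.92 N·m, opposing ω.
|α| = τ/I = 8.920/2.082 = 4.283 rad/s² (deceleration).
0 = ω₀ − |α|t ⇒ t = ω₀/|α| = 119/4.283 = 27.78 s.

t ≈ 27.8 s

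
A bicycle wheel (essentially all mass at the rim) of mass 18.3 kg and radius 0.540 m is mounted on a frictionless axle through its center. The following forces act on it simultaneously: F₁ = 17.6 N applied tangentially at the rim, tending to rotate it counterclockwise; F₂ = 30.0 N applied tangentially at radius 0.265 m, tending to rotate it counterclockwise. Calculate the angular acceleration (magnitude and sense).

I = MR² = (18.3)(0.540)² = 5.336 kg·m².
Taking counterclockwise as positive: τ₁ = +(17.6)(0.540) = +9.504 N·m; τ₂ = +(30.0)(0.265) = +7.950 N·m.
Net torque τ = 17.45 N·m.
α = τ/I = 17.45/5.336 = 3.271 rad/s².

α ≈ 3.27 rad/s², counterclockwise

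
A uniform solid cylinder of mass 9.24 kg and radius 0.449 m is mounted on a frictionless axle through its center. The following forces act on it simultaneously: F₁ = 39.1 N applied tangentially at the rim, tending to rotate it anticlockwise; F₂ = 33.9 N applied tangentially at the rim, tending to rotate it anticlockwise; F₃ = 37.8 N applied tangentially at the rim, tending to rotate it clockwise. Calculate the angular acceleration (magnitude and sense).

α ≈ 17.0 rad/s², anticlockwise

I = ½MR² = (1/2)(9.24)(0.449)² = 0.9314 kg·m².
Taking anticlockwise as positive: τ₁ = +(39.1)(0.449) = +17.56 N·m; τ₂ = +(33.9)(0.449) = +15.22 N·m; τ₃ = −(37.8)(0.449) = −16.97 N·m.
Net torque τ = 15.80 N·m.
α = τ/I = 15.80/0.9314 = 16.97 rad/s².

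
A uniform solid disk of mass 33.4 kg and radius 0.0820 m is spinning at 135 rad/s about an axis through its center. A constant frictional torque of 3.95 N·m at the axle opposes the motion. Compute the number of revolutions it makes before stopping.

I = ½MR² = (1/2)(33.4)(0.0820)² = 0.1123 kg·m².
The net torque has magnitude 3.95 N·m, opposing ω.
|α| = τ/I = 3.950/0.1123 = 35.18 rad/s² (deceleration).
ω² = ω₀² − 2|α|θ with ω = 0 ⇒ θ = ω₀²/(2|α|) = 259.1 rad = 41.23 rev.

≈ 41.2 revolutions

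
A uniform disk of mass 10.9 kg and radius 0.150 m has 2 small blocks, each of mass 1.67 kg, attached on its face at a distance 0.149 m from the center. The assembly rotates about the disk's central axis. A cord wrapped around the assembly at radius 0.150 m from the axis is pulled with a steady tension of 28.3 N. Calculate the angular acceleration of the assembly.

I_disk = ½MR² = ½(10.9)(0.150)² = 0.1226 kg·m².
I_blocks = 2·m·r² = 2(1.67)(0.149)² = 0.07415 kg·m².
Total I = 0.1968 kg·m².
τ = F r = (28.3)(0.150) = 4.245 N·m.
α = τ/I = 4.245/0.1968 = 21.57 rad/s².

α ≈ 21.6 rad/s²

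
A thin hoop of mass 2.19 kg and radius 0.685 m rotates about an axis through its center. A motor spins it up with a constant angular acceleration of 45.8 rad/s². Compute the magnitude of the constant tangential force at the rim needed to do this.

I = MR² = (2.19)(0.685)² = 1.028 kg·m².
The required torque is τ = Iα = (1.028)(45.80) = 47.06 N·m.
A tangential force at the rim gives τ = FR, so F = τ/R = 47.06/0.685 = 68.71 N.

F ≈ 68.7 N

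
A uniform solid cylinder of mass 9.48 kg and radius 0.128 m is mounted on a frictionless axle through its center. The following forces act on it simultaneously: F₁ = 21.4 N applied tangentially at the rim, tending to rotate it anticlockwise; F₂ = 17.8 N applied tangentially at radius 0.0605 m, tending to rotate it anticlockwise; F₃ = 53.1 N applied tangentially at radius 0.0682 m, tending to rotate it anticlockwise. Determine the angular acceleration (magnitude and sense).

I = ½MR² = (1/2)(9.48)(0.128)² = 0.07766 kg·m².
Taking anticlockwise as positive: τ₁ = +(21.4)(0.128) = +2.739 N·m; τ₂ = +(17.8)(0.0605) = +1.077 N·m; τ₃ = +(53.1)(0.0682) = +3.621 N·m.
Net torque τ = 7.438 N·m.
α = τ/I = 7.438/0.07766 = 95.77 rad/s².

α ≈ 95.8 rad/s², anticlockwise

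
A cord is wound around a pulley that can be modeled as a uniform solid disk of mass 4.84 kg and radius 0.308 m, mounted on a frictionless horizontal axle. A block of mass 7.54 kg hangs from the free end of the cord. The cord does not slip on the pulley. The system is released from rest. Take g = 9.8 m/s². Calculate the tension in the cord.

I = ½MR² = (1/2)(4.84)(0.308)² = 0.2296 kg·m².
Block: mg − T = ma. Pulley: TR = Iα. No-slip: a = αR, so T = (I/R²)a = 2.420·a.
Then mg = (m + 2.420)a, so a = (7.54)(9.8)/(7.54 + 2.420) = 7.419 m/s².
T = 2.420·a = 17.95 N.

T ≈ 18.0 N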